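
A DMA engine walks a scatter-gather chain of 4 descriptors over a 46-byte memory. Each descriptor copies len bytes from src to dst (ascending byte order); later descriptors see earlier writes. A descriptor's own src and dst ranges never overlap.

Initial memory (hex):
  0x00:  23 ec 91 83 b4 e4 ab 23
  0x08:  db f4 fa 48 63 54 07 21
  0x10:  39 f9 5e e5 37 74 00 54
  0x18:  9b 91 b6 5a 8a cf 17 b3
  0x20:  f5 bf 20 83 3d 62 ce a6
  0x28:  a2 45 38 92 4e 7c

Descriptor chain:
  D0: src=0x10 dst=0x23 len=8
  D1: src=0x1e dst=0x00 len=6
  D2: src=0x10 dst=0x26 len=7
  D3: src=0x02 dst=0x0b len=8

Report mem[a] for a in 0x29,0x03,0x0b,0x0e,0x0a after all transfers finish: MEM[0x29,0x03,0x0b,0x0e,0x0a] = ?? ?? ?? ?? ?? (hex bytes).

MEM[0x29,0x03,0x0b,0x0e,0x0a] = e5 bf f5 39 fa

  after D0: wrote 8B at 0x23 = 39f95ee537740054
  after D1: wrote 6B at 0x00 = 17b3f5bf2039
  after D2: wrote 7B at 0x26 = 39f95ee5377400
  after D3: wrote 8B at 0x0b = f5bf2039ab23dbf4
query mem[0x29]=0xe5, mem[0x03]=0xbf, mem[0x0b]=0xf5, mem[0x0e]=0x39, mem[0x0a]=0xfa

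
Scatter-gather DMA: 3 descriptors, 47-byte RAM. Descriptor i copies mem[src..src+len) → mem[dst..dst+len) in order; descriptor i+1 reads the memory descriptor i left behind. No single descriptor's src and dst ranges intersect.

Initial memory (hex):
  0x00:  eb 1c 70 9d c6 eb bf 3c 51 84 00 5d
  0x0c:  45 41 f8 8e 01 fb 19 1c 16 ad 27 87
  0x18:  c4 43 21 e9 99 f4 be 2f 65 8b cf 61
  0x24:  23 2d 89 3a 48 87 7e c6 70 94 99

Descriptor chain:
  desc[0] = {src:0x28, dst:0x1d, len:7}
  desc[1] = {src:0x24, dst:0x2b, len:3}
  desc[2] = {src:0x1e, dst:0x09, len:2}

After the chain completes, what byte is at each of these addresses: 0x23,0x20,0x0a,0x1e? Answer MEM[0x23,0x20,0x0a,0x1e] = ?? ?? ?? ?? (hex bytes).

#0 dst[0x1d+7] := {0x48,0x87,0x7e,0xc6,0x70,0x94,0x99}
#1 dst[0x2b+3] := {0x23,0x2d,0x89}
#2 dst[0x09+2] := {0x87,0x7e}
query mem[0x23]=0x99, mem[0x20]=0xc6, mem[0x0a]=0x7e, mem[0x1e]=0x87

MEM[0x23,0x20,0x0a,0x1e] = 99 c6 7e 87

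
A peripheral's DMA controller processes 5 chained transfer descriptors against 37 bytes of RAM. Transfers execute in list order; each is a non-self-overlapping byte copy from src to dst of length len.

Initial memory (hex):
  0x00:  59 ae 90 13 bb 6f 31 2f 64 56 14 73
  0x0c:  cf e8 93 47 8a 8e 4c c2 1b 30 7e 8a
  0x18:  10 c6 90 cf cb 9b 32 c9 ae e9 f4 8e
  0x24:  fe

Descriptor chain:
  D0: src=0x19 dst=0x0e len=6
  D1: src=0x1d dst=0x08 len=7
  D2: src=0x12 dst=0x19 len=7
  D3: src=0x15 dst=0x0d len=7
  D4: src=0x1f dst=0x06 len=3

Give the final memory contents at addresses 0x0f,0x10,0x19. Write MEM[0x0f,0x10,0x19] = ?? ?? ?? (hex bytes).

[0] 0x19->0x0e len=6 : c6 90 cf cb 9b 32
[1] 0x1d->0x08 len=7 : 9b 32 c9 ae e9 f4 8e
[2] 0x12->0x19 len=7 : 9b 32 1b 30 7e 8a 10
[3] 0x15->0x0d len=7 : 30 7e 8a 10 9b 32 1b
[4] 0x1f->0x06 len=3 : 10 ae e9
query mem[0x0f]=0x8a, mem[0x10]=0x10, mem[0x19]=0x9b

MEM[0x0f,0x10,0x19] = 8a 10 9b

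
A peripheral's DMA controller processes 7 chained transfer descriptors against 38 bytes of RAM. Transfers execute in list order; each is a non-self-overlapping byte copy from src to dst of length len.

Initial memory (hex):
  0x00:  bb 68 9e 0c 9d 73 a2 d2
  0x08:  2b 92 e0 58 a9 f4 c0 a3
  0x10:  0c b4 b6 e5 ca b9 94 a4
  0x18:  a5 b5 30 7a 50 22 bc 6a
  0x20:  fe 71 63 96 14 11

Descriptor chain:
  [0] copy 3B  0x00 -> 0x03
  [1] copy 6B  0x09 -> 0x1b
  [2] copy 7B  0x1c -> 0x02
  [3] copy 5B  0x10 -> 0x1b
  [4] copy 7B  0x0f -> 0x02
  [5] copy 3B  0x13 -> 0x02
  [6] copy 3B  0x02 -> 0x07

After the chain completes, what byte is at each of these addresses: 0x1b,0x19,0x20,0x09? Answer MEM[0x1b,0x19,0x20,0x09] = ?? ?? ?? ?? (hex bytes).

  after D0: wrote 3B at 0x03 = bb689e
  after D1: wrote 6B at 0x1b = 92e058a9f4c0
  after D2: wrote 7B at 0x02 = e058a9f4c07163
  after D3: wrote 5B at 0x1b = 0cb4b6e5ca
  after D4: wrote 7B at 0x02 = a30cb4b6e5cab9
  after D5: wrote 3B at 0x02 = e5cab9
  after D6: wrote 3B at 0x07 = e5cab9
query mem[0x1b]=0x0c, mem[0x19]=0xb5, mem[0x20]=0xc0, mem[0x09]=0xb9

MEM[0x1b,0x19,0x20,0x09] = 0c b5 c0 b9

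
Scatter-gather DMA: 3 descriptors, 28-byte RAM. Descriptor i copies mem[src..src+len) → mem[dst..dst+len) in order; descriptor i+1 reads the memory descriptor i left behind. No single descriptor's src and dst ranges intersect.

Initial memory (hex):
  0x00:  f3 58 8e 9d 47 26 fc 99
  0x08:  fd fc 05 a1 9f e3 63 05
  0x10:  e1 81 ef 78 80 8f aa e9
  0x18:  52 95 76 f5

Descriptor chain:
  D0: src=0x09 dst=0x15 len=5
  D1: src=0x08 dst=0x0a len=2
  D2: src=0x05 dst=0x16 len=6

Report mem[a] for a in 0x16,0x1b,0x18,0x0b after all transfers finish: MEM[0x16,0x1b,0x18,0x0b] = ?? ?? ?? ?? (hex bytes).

MEM[0x16,0x1b,0x18,0x0b] = 26 fd 99 fc

  after D0: wrote 5B at 0x15 = fc05a19fe3
  after D1: wrote 2B at 0x0a = fdfc
  after D2: wrote 6B at 0x16 = 26fc99fdfcfd
query mem[0x16]=0x26, mem[0x1b]=0xfd, mem[0x18]=0x99, mem[0x0b]=0xfc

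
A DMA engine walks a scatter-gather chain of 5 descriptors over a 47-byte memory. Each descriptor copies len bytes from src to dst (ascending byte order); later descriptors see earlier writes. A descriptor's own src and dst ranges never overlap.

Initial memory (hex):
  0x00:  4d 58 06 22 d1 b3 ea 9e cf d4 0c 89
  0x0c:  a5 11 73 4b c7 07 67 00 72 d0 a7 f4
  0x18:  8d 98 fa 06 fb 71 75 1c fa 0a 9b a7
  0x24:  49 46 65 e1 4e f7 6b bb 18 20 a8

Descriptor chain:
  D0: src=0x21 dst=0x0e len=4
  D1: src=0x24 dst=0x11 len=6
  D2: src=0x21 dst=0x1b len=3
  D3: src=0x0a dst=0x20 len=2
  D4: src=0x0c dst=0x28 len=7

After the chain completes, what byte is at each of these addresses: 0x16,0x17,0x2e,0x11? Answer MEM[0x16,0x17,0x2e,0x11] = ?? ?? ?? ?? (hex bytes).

MEM[0x16,0x17,0x2e,0x11] = f7 f4 46 49

[0] 0x21->0x0e len=4 : 0a 9b a7 49
[1] 0x24->0x11 len=6 : 49 46 65 e1 4e f7
[2] 0x21->0x1b len=3 : 0a 9b a7
[3] 0x0a->0x20 len=2 : 0c 89
[4] 0x0c->0x28 len=7 : a5 11 0a 9b a7 49 46
query mem[0x16]=0xf7, mem[0x17]=0xf4, mem[0x2e]=0x46, mem[0x11]=0x49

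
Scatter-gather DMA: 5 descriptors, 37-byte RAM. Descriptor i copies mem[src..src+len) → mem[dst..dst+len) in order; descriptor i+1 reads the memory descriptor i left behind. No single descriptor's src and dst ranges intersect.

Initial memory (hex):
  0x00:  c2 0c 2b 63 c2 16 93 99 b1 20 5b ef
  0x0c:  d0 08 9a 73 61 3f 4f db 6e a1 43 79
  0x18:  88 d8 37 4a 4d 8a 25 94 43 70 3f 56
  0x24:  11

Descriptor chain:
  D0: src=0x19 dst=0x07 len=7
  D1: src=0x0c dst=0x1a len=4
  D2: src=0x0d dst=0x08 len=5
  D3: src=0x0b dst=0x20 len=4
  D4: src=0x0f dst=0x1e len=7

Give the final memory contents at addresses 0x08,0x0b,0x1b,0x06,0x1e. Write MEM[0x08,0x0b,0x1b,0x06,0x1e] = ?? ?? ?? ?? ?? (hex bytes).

#0 dst[0x07+7] := {0xd8,0x37,0x4a,0x4d,0x8a,0x25,0x94}
#1 dst[0x1a+4] := {0x25,0x94,0x9a,0x73}
#2 dst[0x08+5] := {0x94,0x9a,0x73,0x61,0x3f}
#3 dst[0x20+4] := {0x61,0x3f,0x94,0x9a}
#4 dst[0x1e+7] := {0x73,0x61,0x3f,0x4f,0xdb,0x6e,0xa1}
query mem[0x08]=0x94, mem[0x0b]=0x61, mem[0x1b]=0x94, mem[0x06]=0x93, mem[0x1e]=0x73

MEM[0x08,0x0b,0x1b,0x06,0x1e] = 94 61 94 93 73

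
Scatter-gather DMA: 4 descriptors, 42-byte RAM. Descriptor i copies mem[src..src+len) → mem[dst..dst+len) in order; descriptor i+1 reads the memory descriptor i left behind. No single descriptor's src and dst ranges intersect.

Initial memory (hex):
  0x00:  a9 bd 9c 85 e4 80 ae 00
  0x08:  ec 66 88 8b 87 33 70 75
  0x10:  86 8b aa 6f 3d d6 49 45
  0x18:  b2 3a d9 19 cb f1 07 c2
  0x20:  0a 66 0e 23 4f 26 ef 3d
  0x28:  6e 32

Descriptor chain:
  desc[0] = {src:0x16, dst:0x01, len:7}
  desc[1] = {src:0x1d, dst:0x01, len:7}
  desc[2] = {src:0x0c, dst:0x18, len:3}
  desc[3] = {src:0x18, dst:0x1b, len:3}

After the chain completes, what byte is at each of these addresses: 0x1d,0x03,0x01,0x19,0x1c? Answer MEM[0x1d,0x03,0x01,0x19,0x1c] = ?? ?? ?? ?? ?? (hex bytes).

MEM[0x1d,0x03,0x01,0x19,0x1c] = 70 c2 f1 33 33

#0 dst[0x01+7] := {0x49,0x45,0xb2,0x3a,0xd9,0x19,0xcb}
#1 dst[0x01+7] := {0xf1,0x07,0xc2,0x0a,0x66,0x0e,0x23}
#2 dst[0x18+3] := {0x87,0x33,0x70}
#3 dst[0x1b+3] := {0x87,0x33,0x70}
query mem[0x1d]=0x70, mem[0x03]=0xc2, mem[0x01]=0xf1, mem[0x19]=0x33, mem[0x1c]=0x33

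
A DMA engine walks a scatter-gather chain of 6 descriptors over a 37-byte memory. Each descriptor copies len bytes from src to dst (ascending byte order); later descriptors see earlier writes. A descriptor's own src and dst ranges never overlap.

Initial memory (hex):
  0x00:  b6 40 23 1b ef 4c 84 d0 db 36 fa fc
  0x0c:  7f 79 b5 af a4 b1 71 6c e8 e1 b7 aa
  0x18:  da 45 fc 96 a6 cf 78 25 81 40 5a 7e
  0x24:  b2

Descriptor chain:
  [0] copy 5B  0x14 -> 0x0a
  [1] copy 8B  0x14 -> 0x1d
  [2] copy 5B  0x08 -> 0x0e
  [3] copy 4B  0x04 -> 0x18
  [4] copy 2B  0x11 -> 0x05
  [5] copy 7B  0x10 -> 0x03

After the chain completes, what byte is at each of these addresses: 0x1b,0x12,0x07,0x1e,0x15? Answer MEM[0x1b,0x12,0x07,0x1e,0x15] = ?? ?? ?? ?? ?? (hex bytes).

MEM[0x1b,0x12,0x07,0x1e,0x15] = d0 b7 e8 e1 e1

[0] 0x14->0x0a len=5 : e8 e1 b7 aa da
[1] 0x14->0x1d len=8 : e8 e1 b7 aa da 45 fc 96
[2] 0x08->0x0e len=5 : db 36 e8 e1 b7
[3] 0x04->0x18 len=4 : ef 4c 84 d0
[4] 0x11->0x05 len=2 : e1 b7
[5] 0x10->0x03 len=7 : e8 e1 b7 6c e8 e1 b7
query mem[0x1b]=0xd0, mem[0x12]=0xb7, mem[0x07]=0xe8, mem[0x1e]=0xe1, mem[0x15]=0xe1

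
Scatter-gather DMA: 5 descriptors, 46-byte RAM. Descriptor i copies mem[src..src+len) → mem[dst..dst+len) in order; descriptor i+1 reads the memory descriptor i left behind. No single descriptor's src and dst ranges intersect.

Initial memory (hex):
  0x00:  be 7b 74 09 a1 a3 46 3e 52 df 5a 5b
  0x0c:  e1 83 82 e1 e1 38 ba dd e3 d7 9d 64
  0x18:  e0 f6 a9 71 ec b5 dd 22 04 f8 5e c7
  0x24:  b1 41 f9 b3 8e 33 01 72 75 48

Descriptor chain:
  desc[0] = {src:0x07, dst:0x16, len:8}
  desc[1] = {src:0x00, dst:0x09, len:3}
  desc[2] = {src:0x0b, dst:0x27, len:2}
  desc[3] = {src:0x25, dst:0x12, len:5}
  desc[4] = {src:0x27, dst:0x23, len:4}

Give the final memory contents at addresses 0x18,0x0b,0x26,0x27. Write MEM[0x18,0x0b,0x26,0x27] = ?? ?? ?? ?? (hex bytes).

MEM[0x18,0x0b,0x26,0x27] = df 74 01 74

D0: mem[0x16..0x1d] <- [3e 52 df 5a 5b e1 83 82]
D1: mem[0x09..0x0b] <- [be 7b 74]
D2: mem[0x27..0x28] <- [74 e1]
D3: mem[0x12..0x16] <- [41 f9 74 e1 33]
D4: mem[0x23..0x26] <- [74 e1 33 01]
query mem[0x18]=0xdf, mem[0x0b]=0x74, mem[0x26]=0x01, mem[0x27]=0x74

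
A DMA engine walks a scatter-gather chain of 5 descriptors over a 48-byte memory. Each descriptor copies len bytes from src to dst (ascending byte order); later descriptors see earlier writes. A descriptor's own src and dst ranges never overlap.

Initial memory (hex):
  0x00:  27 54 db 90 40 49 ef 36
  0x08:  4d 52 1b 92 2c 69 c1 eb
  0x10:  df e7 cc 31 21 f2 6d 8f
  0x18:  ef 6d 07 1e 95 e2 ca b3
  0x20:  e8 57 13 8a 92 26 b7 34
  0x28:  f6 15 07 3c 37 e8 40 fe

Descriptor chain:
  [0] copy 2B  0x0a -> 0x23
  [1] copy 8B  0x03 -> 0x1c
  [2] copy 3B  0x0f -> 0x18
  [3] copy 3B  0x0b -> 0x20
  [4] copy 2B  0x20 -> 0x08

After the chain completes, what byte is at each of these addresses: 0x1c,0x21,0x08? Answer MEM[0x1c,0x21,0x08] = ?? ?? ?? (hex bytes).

#0 dst[0x23+2] := {0x1b,0x92}
#1 dst[0x1c+8] := {0x90,0x40,0x49,0xef,0x36,0x4d,0x52,0x1b}
#2 dst[0x18+3] := {0xeb,0xdf,0xe7}
#3 dst[0x20+3] := {0x92,0x2c,0x69}
#4 dst[0x08+2] := {0x92,0x2c}
query mem[0x1c]=0x90, mem[0x21]=0x2c, mem[0x08]=0x92

MEM[0x1c,0x21,0x08] = 90 2c 92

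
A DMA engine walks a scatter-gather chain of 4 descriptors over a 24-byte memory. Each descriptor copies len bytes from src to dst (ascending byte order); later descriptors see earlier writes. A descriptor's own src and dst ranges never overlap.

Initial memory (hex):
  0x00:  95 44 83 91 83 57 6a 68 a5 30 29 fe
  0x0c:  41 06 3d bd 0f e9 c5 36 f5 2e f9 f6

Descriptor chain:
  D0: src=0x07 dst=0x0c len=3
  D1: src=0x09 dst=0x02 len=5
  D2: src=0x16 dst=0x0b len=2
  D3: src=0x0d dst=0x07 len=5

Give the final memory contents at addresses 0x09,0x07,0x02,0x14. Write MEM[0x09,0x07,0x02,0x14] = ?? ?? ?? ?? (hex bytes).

#0 dst[0x0c+3] := {0x68,0xa5,0x30}
#1 dst[0x02+5] := {0x30,0x29,0xfe,0x68,0xa5}
#2 dst[0x0b+2] := {0xf9,0xf6}
#3 dst[0x07+5] := {0xa5,0x30,0xbd,0x0f,0xe9}
query mem[0x09]=0xbd, mem[0x07]=0xa5, mem[0x02]=0x30, mem[0x14]=0xf5

MEM[0x09,0x07,0x02,0x14] = bd a5 30 f5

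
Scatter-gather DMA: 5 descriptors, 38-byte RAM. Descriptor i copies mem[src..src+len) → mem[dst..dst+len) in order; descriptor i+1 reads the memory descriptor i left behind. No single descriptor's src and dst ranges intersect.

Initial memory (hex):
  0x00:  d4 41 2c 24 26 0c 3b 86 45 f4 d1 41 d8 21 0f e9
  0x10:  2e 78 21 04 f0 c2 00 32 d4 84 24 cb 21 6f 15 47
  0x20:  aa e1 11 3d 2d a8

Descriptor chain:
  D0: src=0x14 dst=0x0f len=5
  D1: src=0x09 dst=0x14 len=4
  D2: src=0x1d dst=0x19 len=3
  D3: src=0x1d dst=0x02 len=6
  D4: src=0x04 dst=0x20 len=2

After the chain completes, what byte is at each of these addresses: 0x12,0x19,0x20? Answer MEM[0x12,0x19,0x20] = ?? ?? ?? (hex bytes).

D0: mem[0x0f..0x13] <- [f0 c2 00 32 d4]
D1: mem[0x14..0x17] <- [f4 d1 41 d8]
D2: mem[0x19..0x1b] <- [6f 15 47]
D3: mem[0x02..0x07] <- [6f 15 47 aa e1 11]
D4: mem[0x20..0x21] <- [47 aa]
query mem[0x12]=0x32, mem[0x19]=0x6f, mem[0x20]=0x47

MEM[0x12,0x19,0x20] = 32 6f 47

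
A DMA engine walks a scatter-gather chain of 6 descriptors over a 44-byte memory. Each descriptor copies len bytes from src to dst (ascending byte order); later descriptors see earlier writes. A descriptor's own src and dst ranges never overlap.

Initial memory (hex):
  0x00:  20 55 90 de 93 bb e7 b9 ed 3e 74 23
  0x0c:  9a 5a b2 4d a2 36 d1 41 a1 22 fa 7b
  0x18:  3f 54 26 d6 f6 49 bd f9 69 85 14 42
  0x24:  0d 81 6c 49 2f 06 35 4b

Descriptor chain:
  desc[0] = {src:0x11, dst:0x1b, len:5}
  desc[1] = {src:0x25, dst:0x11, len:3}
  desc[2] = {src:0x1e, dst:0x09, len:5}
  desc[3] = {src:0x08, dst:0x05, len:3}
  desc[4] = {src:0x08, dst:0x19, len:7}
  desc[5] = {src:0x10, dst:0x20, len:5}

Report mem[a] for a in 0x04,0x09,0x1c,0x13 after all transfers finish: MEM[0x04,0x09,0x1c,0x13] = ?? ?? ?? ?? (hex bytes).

MEM[0x04,0x09,0x1c,0x13] = 93 a1 69 49

D0: mem[0x1b..0x1f] <- [36 d1 41 a1 22]
D1: mem[0x11..0x13] <- [81 6c 49]
D2: mem[0x09..0x0d] <- [a1 22 69 85 14]
D3: mem[0x05..0x07] <- [ed a1 22]
D4: mem[0x19..0x1f] <- [ed a1 22 69 85 14 b2]
D5: mem[0x20..0x24] <- [a2 81 6c 49 a1]
query mem[0x04]=0x93, mem[0x09]=0xa1, mem[0x1c]=0x69, mem[0x13]=0x49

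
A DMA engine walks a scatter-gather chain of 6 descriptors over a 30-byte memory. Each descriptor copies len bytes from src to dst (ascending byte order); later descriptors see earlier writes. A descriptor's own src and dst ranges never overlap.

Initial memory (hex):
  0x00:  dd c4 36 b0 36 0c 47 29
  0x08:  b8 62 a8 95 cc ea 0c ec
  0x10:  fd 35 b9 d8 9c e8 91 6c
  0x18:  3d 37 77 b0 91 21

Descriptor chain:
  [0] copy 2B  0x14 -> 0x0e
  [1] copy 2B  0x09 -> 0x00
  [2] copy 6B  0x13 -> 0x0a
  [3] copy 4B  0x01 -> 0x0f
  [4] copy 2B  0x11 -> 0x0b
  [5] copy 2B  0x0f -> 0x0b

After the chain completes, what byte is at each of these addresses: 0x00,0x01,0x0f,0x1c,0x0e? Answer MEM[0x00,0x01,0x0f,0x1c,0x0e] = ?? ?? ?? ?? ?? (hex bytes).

MEM[0x00,0x01,0x0f,0x1c,0x0e] = 62 a8 a8 91 6c

  after D0: wrote 2B at 0x0e = 9ce8
  after D1: wrote 2B at 0x00 = 62a8
  after D2: wrote 6B at 0x0a = d89ce8916c3d
  after D3: wrote 4B at 0x0f = a836b036
  after D4: wrote 2B at 0x0b = b036
  after D5: wrote 2B at 0x0b = a836
query mem[0x00]=0x62, mem[0x01]=0xa8, mem[0x0f]=0xa8, mem[0x1c]=0x91, mem[0x0e]=0x6c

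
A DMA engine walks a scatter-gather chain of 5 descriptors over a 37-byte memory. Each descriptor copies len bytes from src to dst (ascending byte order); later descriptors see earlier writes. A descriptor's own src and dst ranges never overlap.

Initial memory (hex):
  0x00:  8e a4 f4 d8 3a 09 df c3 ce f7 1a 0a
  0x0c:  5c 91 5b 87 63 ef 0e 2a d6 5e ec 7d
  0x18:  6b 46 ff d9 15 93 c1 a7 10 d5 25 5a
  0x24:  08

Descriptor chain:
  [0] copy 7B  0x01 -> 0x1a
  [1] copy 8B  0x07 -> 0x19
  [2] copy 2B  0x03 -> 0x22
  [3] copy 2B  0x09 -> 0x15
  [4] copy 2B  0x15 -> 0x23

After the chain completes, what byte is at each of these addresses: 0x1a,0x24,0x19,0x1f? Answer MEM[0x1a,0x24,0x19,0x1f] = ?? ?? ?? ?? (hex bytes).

#0 dst[0x1a+7] := {0xa4,0xf4,0xd8,0x3a,0x09,0xdf,0xc3}
#1 dst[0x19+8] := {0xc3,0xce,0xf7,0x1a,0x0a,0x5c,0x91,0x5b}
#2 dst[0x22+2] := {0xd8,0x3a}
#3 dst[0x15+2] := {0xf7,0x1a}
#4 dst[0x23+2] := {0xf7,0x1a}
query mem[0x1a]=0xce, mem[0x24]=0x1a, mem[0x19]=0xc3, mem[0x1f]=0x91

MEM[0x1a,0x24,0x19,0x1f] = ce 1a c3 91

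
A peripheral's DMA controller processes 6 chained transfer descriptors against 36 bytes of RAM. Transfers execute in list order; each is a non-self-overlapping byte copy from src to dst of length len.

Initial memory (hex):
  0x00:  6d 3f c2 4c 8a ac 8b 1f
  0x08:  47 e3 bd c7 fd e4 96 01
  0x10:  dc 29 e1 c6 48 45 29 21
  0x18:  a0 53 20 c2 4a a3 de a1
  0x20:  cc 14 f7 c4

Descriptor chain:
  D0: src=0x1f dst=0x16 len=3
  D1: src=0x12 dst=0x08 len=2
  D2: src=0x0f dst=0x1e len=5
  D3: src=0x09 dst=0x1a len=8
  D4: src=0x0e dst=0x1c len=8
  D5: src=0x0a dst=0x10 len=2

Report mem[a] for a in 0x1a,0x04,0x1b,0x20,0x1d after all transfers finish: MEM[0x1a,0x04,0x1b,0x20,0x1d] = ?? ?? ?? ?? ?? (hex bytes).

[0] 0x1f->0x16 len=3 : a1 cc 14
[1] 0x12->0x08 len=2 : e1 c6
[2] 0x0f->0x1e len=5 : 01 dc 29 e1 c6
[3] 0x09->0x1a len=8 : c6 bd c7 fd e4 96 01 dc
[4] 0x0e->0x1c len=8 : 96 01 dc 29 e1 c6 48 45
[5] 0x0a->0x10 len=2 : bd c7
query mem[0x1a]=0xc6, mem[0x04]=0x8a, mem[0x1b]=0xbd, mem[0x20]=0xe1, mem[0x1d]=0x01

MEM[0x1a,0x04,0x1b,0x20,0x1d] = c6 8a bd e1 01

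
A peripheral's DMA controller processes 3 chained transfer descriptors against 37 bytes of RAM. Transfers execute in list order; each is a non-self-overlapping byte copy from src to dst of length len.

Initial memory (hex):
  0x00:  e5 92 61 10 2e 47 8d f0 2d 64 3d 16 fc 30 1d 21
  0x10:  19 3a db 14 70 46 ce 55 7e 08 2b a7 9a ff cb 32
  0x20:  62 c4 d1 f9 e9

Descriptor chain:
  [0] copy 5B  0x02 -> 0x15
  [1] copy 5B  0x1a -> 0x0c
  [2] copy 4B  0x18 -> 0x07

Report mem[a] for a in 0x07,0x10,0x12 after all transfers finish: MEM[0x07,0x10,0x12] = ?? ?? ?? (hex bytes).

D0: mem[0x15..0x19] <- [61 10 2e 47 8d]
D1: mem[0x0c..0x10] <- [2b a7 9a ff cb]
D2: mem[0x07..0x0a] <- [47 8d 2b a7]
query mem[0x07]=0x47, mem[0x10]=0xcb, mem[0x12]=0xdb

MEM[0x07,0x10,0x12] = 47 cb db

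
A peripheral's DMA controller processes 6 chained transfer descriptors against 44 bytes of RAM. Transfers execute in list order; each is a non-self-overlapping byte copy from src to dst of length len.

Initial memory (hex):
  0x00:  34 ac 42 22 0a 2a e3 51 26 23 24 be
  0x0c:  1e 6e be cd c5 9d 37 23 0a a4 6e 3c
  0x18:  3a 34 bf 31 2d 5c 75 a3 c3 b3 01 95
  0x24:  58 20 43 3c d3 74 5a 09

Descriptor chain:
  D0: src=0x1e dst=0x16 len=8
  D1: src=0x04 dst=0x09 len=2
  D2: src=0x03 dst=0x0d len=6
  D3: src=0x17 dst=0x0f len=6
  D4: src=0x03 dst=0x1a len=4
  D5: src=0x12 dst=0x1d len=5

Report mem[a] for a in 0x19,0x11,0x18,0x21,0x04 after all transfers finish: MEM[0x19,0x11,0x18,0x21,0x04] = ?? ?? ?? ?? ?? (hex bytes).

MEM[0x19,0x11,0x18,0x21,0x04] = b3 b3 c3 75 0a

D0: mem[0x16..0x1d] <- [75 a3 c3 b3 01 95 58 20]
D1: mem[0x09..0x0a] <- [0a 2a]
D2: mem[0x0d..0x12] <- [22 0a 2a e3 51 26]
D3: mem[0x0f..0x14] <- [a3 c3 b3 01 95 58]
D4: mem[0x1a..0x1d] <- [22 0a 2a e3]
D5: mem[0x1d..0x21] <- [01 95 58 a4 75]
query mem[0x19]=0xb3, mem[0x11]=0xb3, mem[0x18]=0xc3, mem[0x21]=0x75, mem[0x04]=0x0a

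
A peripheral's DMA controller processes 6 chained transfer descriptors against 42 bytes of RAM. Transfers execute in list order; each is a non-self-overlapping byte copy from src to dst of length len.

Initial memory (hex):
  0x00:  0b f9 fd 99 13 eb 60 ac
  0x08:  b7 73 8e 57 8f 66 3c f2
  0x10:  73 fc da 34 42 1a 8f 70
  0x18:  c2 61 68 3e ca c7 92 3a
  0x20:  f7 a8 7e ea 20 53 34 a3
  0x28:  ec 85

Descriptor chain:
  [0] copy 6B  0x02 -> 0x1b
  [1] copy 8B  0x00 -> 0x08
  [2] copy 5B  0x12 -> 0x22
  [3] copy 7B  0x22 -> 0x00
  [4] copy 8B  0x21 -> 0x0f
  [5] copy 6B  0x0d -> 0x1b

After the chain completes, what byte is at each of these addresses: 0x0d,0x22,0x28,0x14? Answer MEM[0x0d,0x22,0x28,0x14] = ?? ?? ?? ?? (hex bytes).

MEM[0x0d,0x22,0x28,0x14] = eb da ec 8f

D0: mem[0x1b..0x20] <- [fd 99 13 eb 60 ac]
D1: mem[0x08..0x0f] <- [0b f9 fd 99 13 eb 60 ac]
D2: mem[0x22..0x26] <- [da 34 42 1a 8f]
D3: mem[0x00..0x06] <- [da 34 42 1a 8f a3 ec]
D4: mem[0x0f..0x16] <- [a8 da 34 42 1a 8f a3 ec]
D5: mem[0x1b..0x20] <- [eb 60 a8 da 34 42]
query mem[0x0d]=0xeb, mem[0x22]=0xda, mem[0x28]=0xec, mem[0x14]=0x8f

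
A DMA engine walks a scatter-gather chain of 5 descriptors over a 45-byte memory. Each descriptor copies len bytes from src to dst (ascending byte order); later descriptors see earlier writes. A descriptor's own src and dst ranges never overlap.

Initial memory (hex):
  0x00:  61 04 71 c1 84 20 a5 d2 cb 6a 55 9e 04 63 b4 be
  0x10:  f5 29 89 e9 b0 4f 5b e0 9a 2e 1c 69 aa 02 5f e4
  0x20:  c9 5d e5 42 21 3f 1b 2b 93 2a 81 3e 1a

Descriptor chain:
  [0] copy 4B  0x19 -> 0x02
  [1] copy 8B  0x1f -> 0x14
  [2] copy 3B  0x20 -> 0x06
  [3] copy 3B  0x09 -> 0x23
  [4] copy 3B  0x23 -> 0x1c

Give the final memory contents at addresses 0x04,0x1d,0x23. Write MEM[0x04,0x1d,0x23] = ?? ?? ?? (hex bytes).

D0: mem[0x02..0x05] <- [2e 1c 69 aa]
D1: mem[0x14..0x1b] <- [e4 c9 5d e5 42 21 3f 1b]
D2: mem[0x06..0x08] <- [c9 5d e5]
D3: mem[0x23..0x25] <- [6a 55 9e]
D4: mem[0x1c..0x1e] <- [6a 55 9e]
query mem[0x04]=0x69, mem[0x1d]=0x55, mem[0x23]=0x6a

MEM[0x04,0x1d,0x23] = 69 55 6a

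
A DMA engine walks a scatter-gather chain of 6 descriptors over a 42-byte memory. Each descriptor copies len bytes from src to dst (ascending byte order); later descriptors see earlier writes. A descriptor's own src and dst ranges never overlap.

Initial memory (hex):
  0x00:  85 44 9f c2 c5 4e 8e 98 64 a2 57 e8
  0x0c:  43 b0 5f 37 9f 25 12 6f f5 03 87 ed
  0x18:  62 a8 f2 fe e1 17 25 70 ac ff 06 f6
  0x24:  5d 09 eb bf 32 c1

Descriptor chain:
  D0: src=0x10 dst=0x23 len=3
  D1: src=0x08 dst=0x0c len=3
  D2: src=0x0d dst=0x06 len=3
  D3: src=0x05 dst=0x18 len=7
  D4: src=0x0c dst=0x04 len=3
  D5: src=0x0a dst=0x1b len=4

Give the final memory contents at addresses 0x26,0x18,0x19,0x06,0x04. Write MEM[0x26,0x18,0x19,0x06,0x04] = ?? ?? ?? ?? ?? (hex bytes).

D0: mem[0x23..0x25] <- [9f 25 12]
D1: mem[0x0c..0x0e] <- [64 a2 57]
D2: mem[0x06..0x08] <- [a2 57 37]
D3: mem[0x18..0x1e] <- [4e a2 57 37 a2 57 e8]
D4: mem[0x04..0x06] <- [64 a2 57]
D5: mem[0x1b..0x1e] <- [57 e8 64 a2]
query mem[0x26]=0xeb, mem[0x18]=0x4e, mem[0x19]=0xa2, mem[0x06]=0x57, mem[0x04]=0x64

MEM[0x26,0x18,0x19,0x06,0x04] = eb 4e a2 57 64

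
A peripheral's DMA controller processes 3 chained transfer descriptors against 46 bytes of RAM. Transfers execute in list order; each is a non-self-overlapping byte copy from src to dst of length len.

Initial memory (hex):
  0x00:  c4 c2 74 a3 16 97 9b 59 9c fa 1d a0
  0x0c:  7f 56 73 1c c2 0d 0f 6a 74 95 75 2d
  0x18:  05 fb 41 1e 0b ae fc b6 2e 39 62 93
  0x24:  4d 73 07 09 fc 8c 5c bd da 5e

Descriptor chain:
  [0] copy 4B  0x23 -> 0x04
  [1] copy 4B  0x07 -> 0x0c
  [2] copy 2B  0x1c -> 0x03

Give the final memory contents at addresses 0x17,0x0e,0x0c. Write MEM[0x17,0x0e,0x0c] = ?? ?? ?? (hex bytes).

#0 dst[0x04+4] := {0x93,0x4d,0x73,0x07}
#1 dst[0x0c+4] := {0x07,0x9c,0xfa,0x1d}
#2 dst[0x03+2] := {0x0b,0xae}
query mem[0x17]=0x2d, mem[0x0e]=0xfa, mem[0x0c]=0x07

MEM[0x17,0x0e,0x0c] = 2d fa 07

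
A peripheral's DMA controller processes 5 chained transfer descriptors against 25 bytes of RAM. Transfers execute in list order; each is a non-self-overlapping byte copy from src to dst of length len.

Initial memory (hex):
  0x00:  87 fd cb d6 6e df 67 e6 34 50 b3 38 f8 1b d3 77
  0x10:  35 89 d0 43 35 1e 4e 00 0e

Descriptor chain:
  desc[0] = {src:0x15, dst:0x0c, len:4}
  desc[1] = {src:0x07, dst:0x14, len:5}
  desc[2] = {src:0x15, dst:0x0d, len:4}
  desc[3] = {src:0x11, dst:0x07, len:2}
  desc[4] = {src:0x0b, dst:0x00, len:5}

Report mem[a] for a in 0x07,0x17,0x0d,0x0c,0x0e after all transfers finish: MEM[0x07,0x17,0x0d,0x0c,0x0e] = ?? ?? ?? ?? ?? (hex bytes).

MEM[0x07,0x17,0x0d,0x0c,0x0e] = 89 b3 34 1e 50

[0] 0x15->0x0c len=4 : 1e 4e 00 0e
[1] 0x07->0x14 len=5 : e6 34 50 b3 38
[2] 0x15->0x0d len=4 : 34 50 b3 38
[3] 0x11->0x07 len=2 : 89 d0
[4] 0x0b->0x00 len=5 : 38 1e 34 50 b3
query mem[0x07]=0x89, mem[0x17]=0xb3, mem[0x0d]=0x34, mem[0x0c]=0x1e, mem[0x0e]=0x50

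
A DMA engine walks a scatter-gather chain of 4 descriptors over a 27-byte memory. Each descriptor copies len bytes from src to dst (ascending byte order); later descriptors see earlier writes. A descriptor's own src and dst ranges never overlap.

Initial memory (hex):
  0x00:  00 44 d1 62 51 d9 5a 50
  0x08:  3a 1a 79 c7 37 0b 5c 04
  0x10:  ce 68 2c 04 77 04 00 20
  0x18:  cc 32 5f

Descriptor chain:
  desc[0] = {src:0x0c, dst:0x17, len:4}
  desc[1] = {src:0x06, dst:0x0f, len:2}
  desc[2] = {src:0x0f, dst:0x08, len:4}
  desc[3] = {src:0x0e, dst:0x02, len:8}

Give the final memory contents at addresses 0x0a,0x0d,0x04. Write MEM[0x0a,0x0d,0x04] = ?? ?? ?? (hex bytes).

  after D0: wrote 4B at 0x17 = 370b5c04
  after D1: wrote 2B at 0x0f = 5a50
  after D2: wrote 4B at 0x08 = 5a50682c
  after D3: wrote 8B at 0x02 = 5c5a50682c047704
query mem[0x0a]=0x68, mem[0x0d]=0x0b, mem[0x04]=0x50

MEM[0x0a,0x0d,0x04] = 68 0b 50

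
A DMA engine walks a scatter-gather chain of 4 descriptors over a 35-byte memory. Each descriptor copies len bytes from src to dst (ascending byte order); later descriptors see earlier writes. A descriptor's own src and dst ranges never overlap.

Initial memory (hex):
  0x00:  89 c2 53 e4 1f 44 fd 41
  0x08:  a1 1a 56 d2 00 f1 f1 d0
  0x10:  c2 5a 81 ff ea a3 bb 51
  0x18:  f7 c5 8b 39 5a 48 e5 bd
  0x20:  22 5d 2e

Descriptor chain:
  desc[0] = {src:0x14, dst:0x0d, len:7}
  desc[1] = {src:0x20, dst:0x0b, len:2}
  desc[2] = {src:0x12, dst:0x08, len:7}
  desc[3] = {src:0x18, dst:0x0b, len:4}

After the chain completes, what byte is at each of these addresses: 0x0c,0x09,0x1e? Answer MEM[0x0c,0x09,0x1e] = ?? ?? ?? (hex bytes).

  after D0: wrote 7B at 0x0d = eaa3bb51f7c58b
  after D1: wrote 2B at 0x0b = 225d
  after D2: wrote 7B at 0x08 = c58beaa3bb51f7
  after D3: wrote 4B at 0x0b = f7c58b39
query mem[0x0c]=0xc5, mem[0x09]=0x8b, mem[0x1e]=0xe5

MEM[0x0c,0x09,0x1e] = c5 8b e5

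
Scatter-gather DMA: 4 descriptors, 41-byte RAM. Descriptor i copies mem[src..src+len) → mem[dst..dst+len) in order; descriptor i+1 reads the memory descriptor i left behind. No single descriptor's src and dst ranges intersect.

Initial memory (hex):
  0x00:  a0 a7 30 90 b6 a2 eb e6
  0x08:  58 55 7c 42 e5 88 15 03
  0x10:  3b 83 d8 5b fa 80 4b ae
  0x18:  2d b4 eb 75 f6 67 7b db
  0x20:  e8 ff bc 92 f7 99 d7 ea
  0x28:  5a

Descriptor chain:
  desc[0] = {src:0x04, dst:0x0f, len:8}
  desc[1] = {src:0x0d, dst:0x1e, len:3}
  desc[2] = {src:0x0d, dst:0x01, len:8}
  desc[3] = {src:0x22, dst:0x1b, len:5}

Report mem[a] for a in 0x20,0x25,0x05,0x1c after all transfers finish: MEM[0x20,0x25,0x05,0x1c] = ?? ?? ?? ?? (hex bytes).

MEM[0x20,0x25,0x05,0x1c] = b6 99 eb 92

[0] 0x04->0x0f len=8 : b6 a2 eb e6 58 55 7c 42
[1] 0x0d->0x1e len=3 : 88 15 b6
[2] 0x0d->0x01 len=8 : 88 15 b6 a2 eb e6 58 55
[3] 0x22->0x1b len=5 : bc 92 f7 99 d7
query mem[0x20]=0xb6, mem[0x25]=0x99, mem[0x05]=0xeb, mem[0x1c]=0x92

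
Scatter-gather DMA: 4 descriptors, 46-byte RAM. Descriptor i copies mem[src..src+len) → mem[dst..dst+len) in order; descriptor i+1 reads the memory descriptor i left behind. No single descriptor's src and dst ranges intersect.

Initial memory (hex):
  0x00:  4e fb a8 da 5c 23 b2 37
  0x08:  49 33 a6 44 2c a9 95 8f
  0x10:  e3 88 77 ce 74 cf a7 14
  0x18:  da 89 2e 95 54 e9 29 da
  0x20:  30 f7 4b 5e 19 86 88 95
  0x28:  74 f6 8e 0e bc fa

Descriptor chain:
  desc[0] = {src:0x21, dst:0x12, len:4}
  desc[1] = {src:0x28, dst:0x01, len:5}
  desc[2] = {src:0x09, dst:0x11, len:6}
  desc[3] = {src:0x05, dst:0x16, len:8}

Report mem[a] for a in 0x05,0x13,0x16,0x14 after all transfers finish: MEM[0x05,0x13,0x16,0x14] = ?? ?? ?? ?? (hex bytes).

MEM[0x05,0x13,0x16,0x14] = bc 44 bc 2c

D0: mem[0x12..0x15] <- [f7 4b 5e 19]
D1: mem[0x01..0x05] <- [74 f6 8e 0e bc]
D2: mem[0x11..0x16] <- [33 a6 44 2c a9 95]
D3: mem[0x16..0x1d] <- [bc b2 37 49 33 a6 44 2c]
query mem[0x05]=0xbc, mem[0x13]=0x44, mem[0x16]=0xbc, mem[0x14]=0x2c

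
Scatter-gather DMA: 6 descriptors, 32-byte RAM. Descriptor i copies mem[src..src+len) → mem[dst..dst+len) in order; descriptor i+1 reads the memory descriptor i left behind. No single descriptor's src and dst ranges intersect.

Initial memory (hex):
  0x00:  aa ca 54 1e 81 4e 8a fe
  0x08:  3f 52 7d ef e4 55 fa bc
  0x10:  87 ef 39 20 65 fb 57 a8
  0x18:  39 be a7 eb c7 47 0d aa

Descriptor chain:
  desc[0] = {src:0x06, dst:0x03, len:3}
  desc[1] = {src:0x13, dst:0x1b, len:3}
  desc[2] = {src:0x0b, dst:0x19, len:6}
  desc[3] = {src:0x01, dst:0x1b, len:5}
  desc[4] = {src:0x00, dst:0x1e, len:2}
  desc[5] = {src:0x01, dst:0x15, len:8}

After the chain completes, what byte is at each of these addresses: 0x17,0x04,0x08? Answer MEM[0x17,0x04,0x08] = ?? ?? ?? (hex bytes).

MEM[0x17,0x04,0x08] = 8a fe 3f

  after D0: wrote 3B at 0x03 = 8afe3f
  after D1: wrote 3B at 0x1b = 2065fb
  after D2: wrote 6B at 0x19 = efe455fabc87
  after D3: wrote 5B at 0x1b = ca548afe3f
  after D4: wrote 2B at 0x1e = aaca
  after D5: wrote 8B at 0x15 = ca548afe3f8afe3f
query mem[0x17]=0x8a, mem[0x04]=0xfe, mem[0x08]=0x3f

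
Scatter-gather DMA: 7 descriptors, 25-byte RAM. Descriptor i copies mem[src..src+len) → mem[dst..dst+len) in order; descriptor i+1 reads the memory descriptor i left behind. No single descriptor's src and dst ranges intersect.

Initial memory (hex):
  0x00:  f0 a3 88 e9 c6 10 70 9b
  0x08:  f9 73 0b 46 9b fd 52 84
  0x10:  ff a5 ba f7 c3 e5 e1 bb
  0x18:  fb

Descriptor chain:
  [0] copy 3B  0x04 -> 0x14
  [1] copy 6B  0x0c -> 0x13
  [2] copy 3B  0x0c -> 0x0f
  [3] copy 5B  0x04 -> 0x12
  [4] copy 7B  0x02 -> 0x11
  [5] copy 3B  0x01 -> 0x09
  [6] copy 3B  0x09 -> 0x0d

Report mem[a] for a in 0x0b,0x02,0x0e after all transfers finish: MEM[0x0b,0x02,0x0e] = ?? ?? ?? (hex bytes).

#0 dst[0x14+3] := {0xc6,0x10,0x70}
#1 dst[0x13+6] := {0x9b,0xfd,0x52,0x84,0xff,0xa5}
#2 dst[0x0f+3] := {0x9b,0xfd,0x52}
#3 dst[0x12+5] := {0xc6,0x10,0x70,0x9b,0xf9}
#4 dst[0x11+7] := {0x88,0xe9,0xc6,0x10,0x70,0x9b,0xf9}
#5 dst[0x09+3] := {0xa3,0x88,0xe9}
#6 dst[0x0d+3] := {0xa3,0x88,0xe9}
query mem[0x0b]=0xe9, mem[0x02]=0x88, mem[0x0e]=0x88

MEM[0x0b,0x02,0x0e] = e9 88 88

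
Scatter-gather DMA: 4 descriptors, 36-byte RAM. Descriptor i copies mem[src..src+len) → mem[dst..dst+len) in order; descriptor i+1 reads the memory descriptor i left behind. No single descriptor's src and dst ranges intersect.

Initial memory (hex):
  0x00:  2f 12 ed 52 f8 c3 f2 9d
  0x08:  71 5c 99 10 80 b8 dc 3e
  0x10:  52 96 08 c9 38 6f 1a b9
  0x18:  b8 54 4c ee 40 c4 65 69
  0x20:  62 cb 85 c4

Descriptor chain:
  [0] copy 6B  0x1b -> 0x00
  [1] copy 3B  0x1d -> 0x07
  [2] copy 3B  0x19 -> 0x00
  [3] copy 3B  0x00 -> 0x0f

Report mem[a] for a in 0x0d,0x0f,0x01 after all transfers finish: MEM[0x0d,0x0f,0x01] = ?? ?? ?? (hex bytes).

MEM[0x0d,0x0f,0x01] = b8 54 4c

#0 dst[0x00+6] := {0xee,0x40,0xc4,0x65,0x69,0x62}
#1 dst[0x07+3] := {0xc4,0x65,0x69}
#2 dst[0x00+3] := {0x54,0x4c,0xee}
#3 dst[0x0f+3] := {0x54,0x4c,0xee}
query mem[0x0d]=0xb8, mem[0x0f]=0x54, mem[0x01]=0x4c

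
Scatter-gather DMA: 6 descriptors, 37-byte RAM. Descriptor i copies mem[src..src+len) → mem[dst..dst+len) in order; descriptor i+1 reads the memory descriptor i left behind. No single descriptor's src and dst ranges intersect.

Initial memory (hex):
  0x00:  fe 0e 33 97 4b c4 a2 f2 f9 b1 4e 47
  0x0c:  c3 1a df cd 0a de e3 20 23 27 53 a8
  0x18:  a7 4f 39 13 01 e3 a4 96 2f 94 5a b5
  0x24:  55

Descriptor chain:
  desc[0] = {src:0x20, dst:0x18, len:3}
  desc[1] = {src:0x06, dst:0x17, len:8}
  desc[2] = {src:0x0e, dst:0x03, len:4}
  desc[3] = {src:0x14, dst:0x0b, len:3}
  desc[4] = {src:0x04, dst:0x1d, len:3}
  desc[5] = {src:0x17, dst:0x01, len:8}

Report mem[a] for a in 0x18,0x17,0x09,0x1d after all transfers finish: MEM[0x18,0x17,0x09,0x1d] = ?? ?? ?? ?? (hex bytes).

  after D0: wrote 3B at 0x18 = 2f945a
  after D1: wrote 8B at 0x17 = a2f2f9b14e47c31a
  after D2: wrote 4B at 0x03 = dfcd0ade
  after D3: wrote 3B at 0x0b = 232753
  after D4: wrote 3B at 0x1d = cd0ade
  after D5: wrote 8B at 0x01 = a2f2f9b14e47cd0a
query mem[0x18]=0xf2, mem[0x17]=0xa2, mem[0x09]=0xb1, mem[0x1d]=0xcd

MEM[0x18,0x17,0x09,0x1d] = f2 a2 b1 cd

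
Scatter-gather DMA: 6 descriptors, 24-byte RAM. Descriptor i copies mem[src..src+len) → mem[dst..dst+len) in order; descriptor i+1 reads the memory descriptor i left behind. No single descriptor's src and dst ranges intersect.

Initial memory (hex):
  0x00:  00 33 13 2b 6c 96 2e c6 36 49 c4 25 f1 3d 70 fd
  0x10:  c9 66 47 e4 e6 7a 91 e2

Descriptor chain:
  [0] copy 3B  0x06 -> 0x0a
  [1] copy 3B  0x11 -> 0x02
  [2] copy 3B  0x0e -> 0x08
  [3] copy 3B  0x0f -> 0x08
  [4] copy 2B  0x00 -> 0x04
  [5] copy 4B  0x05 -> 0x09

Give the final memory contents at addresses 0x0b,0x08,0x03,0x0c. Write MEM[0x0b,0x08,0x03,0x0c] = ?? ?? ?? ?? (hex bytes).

#0 dst[0x0a+3] := {0x2e,0xc6,0x36}
#1 dst[0x02+3] := {0x66,0x47,0xe4}
#2 dst[0x08+3] := {0x70,0xfd,0xc9}
#3 dst[0x08+3] := {0xfd,0xc9,0x66}
#4 dst[0x04+2] := {0x00,0x33}
#5 dst[0x09+4] := {0x33,0x2e,0xc6,0xfd}
query mem[0x0b]=0xc6, mem[0x08]=0xfd, mem[0x03]=0x47, mem[0x0c]=0xfd

MEM[0x0b,0x08,0x03,0x0c] = c6 fd 47 fd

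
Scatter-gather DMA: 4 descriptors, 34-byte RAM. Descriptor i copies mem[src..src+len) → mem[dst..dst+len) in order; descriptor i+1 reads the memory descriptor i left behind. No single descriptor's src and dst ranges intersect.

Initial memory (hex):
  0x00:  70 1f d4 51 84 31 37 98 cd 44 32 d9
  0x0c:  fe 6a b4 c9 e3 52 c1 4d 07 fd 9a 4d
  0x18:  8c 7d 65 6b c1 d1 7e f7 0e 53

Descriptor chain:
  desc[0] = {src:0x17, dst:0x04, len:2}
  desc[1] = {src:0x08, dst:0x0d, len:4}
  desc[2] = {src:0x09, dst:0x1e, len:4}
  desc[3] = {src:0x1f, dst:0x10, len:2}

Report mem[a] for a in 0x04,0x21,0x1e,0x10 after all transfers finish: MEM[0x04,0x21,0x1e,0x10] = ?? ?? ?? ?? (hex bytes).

#0 dst[0x04+2] := {0x4d,0x8c}
#1 dst[0x0d+4] := {0xcd,0x44,0x32,0xd9}
#2 dst[0x1e+4] := {0x44,0x32,0xd9,0xfe}
#3 dst[0x10+2] := {0x32,0xd9}
query mem[0x04]=0x4d, mem[0x21]=0xfe, mem[0x1e]=0x44, mem[0x10]=0x32

MEM[0x04,0x21,0x1e,0x10] = 4d fe 44 32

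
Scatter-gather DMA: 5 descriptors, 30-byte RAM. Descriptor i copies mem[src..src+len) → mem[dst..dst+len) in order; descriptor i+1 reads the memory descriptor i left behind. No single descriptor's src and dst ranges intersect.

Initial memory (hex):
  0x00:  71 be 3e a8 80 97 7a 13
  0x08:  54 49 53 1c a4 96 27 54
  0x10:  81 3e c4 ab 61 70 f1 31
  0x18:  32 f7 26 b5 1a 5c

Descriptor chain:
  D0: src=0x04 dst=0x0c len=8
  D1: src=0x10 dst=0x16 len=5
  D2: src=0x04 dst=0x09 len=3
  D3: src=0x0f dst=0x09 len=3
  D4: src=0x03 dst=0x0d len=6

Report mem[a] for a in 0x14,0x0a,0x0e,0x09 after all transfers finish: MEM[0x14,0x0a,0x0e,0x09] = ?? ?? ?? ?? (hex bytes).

MEM[0x14,0x0a,0x0e,0x09] = 61 54 80 13

[0] 0x04->0x0c len=8 : 80 97 7a 13 54 49 53 1c
[1] 0x10->0x16 len=5 : 54 49 53 1c 61
[2] 0x04->0x09 len=3 : 80 97 7a
[3] 0x0f->0x09 len=3 : 13 54 49
[4] 0x03->0x0d len=6 : a8 80 97 7a 13 54
query mem[0x14]=0x61, mem[0x0a]=0x54, mem[0x0e]=0x80, mem[0x09]=0x13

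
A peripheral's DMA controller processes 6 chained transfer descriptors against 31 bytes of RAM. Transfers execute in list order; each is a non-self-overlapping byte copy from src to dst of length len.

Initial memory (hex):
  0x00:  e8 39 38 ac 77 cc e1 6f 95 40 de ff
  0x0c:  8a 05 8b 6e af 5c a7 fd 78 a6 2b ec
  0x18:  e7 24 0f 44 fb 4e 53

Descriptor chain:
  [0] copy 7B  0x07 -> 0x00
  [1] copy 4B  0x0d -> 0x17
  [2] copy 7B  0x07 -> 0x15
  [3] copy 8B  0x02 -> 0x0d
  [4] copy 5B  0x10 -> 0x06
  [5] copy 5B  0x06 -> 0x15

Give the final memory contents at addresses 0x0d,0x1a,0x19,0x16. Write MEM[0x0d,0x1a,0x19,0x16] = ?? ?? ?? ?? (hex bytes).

MEM[0x0d,0x1a,0x19,0x16] = 40 8a 40 05

#0 dst[0x00+7] := {0x6f,0x95,0x40,0xde,0xff,0x8a,0x05}
#1 dst[0x17+4] := {0x05,0x8b,0x6e,0xaf}
#2 dst[0x15+7] := {0x6f,0x95,0x40,0xde,0xff,0x8a,0x05}
#3 dst[0x0d+8] := {0x40,0xde,0xff,0x8a,0x05,0x6f,0x95,0x40}
#4 dst[0x06+5] := {0x8a,0x05,0x6f,0x95,0x40}
#5 dst[0x15+5] := {0x8a,0x05,0x6f,0x95,0x40}
query mem[0x0d]=0x40, mem[0x1a]=0x8a, mem[0x19]=0x40, mem[0x16]=0x05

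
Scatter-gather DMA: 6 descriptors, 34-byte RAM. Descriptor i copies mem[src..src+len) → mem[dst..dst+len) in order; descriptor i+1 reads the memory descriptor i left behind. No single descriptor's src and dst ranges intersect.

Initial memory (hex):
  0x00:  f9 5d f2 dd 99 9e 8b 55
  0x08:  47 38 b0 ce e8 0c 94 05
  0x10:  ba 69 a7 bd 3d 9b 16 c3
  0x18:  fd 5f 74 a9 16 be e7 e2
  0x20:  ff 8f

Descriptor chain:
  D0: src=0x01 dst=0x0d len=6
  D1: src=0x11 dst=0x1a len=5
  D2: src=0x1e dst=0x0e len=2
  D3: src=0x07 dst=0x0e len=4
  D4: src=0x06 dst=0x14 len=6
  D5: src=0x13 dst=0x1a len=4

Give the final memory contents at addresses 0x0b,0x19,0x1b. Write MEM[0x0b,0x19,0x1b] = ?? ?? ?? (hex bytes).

#0 dst[0x0d+6] := {0x5d,0xf2,0xdd,0x99,0x9e,0x8b}
#1 dst[0x1a+5] := {0x9e,0x8b,0xbd,0x3d,0x9b}
#2 dst[0x0e+2] := {0x9b,0xe2}
#3 dst[0x0e+4] := {0x55,0x47,0x38,0xb0}
#4 dst[0x14+6] := {0x8b,0x55,0x47,0x38,0xb0,0xce}
#5 dst[0x1a+4] := {0xbd,0x8b,0x55,0x47}
query mem[0x0b]=0xce, mem[0x19]=0xce, mem[0x1b]=0x8b

MEM[0x0b,0x19,0x1b] = ce ce 8b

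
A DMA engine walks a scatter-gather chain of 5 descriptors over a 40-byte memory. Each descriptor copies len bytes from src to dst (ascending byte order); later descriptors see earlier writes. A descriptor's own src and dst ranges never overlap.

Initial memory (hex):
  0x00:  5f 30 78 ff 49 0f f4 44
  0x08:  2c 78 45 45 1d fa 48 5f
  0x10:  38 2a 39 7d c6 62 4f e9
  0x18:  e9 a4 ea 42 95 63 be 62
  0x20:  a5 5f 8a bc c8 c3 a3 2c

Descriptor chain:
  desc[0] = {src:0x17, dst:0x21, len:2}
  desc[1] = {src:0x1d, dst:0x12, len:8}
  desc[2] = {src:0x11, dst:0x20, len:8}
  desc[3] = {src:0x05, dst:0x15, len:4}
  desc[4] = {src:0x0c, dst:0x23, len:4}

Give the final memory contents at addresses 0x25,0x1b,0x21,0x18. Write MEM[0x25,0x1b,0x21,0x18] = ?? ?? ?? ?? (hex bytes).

  after D0: wrote 2B at 0x21 = e9e9
  after D1: wrote 8B at 0x12 = 63be62a5e9e9bcc8
  after D2: wrote 8B at 0x20 = 2a63be62a5e9e9bc
  after D3: wrote 4B at 0x15 = 0ff4442c
  after D4: wrote 4B at 0x23 = 1dfa485f
query mem[0x25]=0x48, mem[0x1b]=0x42, mem[0x21]=0x63, mem[0x18]=0x2c

MEM[0x25,0x1b,0x21,0x18] = 48 42 63 2c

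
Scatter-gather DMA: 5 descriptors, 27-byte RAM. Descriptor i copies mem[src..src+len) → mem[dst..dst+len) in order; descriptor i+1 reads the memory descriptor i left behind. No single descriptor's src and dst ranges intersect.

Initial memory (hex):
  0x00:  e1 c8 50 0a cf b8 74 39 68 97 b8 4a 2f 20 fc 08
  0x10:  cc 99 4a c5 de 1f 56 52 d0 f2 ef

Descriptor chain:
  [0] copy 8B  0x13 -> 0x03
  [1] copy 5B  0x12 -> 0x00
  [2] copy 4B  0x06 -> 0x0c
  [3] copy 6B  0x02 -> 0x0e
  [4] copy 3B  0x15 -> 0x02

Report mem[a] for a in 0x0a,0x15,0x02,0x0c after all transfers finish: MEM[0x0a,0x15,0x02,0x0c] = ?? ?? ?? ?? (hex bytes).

MEM[0x0a,0x15,0x02,0x0c] = ef 1f 1f 56

  after D0: wrote 8B at 0x03 = c5de1f5652d0f2ef
  after D1: wrote 5B at 0x00 = 4ac5de1f56
  after D2: wrote 4B at 0x0c = 5652d0f2
  after D3: wrote 6B at 0x0e = de1f561f5652
  after D4: wrote 3B at 0x02 = 1f5652
query mem[0x0a]=0xef, mem[0x15]=0x1f, mem[0x02]=0x1f, mem[0x0c]=0x56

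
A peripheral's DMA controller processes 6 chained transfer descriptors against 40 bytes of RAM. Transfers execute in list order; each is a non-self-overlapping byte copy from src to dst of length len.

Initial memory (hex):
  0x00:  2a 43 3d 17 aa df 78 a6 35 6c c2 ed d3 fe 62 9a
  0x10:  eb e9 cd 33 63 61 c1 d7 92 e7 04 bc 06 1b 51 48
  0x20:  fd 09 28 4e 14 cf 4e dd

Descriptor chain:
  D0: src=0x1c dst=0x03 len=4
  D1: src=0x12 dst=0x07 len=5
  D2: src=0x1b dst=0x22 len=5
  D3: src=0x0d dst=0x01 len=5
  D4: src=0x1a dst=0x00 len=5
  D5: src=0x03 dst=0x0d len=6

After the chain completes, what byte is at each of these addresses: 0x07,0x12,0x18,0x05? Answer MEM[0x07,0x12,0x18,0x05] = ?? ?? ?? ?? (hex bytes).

MEM[0x07,0x12,0x18,0x05] = cd 33 92 e9

D0: mem[0x03..0x06] <- [06 1b 51 48]
D1: mem[0x07..0x0b] <- [cd 33 63 61 c1]
D2: mem[0x22..0x26] <- [bc 06 1b 51 48]
D3: mem[0x01..0x05] <- [fe 62 9a eb e9]
D4: mem[0x00..0x04] <- [04 bc 06 1b 51]
D5: mem[0x0d..0x12] <- [1b 51 e9 48 cd 33]
query mem[0x07]=0xcd, mem[0x12]=0x33, mem[0x18]=0x92, mem[0x05]=0xe9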